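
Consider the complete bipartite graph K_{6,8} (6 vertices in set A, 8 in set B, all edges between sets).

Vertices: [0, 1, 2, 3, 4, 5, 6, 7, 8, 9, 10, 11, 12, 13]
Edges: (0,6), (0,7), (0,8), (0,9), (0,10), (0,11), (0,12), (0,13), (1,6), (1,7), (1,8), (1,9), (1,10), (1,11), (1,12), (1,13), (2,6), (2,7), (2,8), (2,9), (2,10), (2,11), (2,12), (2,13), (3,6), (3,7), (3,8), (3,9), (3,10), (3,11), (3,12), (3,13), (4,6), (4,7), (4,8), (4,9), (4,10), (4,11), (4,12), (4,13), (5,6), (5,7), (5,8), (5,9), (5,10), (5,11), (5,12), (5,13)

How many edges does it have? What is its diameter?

K_{6,8} has 6 * 8 = 48 edges.
Any vertex reaches any opposite-side vertex in 1 step; same-side vertices reach in 2 steps via any opposite-side vertex.
Diameter = 2.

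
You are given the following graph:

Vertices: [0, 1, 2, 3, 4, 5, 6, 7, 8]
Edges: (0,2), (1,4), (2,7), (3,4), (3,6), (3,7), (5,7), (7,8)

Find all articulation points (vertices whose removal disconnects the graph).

An articulation point is a vertex whose removal disconnects the graph.
Articulation points: [2, 3, 4, 7]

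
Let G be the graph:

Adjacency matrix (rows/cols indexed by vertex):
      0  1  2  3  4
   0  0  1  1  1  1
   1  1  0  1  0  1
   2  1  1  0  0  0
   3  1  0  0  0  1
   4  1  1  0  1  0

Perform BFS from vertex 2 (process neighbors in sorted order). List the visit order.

BFS from vertex 2 (neighbors processed in ascending order):
Visit order: 2, 0, 1, 3, 4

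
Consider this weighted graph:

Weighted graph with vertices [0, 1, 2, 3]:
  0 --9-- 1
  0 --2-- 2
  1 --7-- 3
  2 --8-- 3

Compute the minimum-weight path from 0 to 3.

Using Dijkstra's algorithm from vertex 0:
Shortest path: 0 -> 2 -> 3
Total weight: 2 + 8 = 10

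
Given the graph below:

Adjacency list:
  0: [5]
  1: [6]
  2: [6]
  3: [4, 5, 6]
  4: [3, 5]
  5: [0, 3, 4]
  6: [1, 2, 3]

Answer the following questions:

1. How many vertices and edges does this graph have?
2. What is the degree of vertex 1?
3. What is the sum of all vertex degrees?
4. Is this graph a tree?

Count: 7 vertices, 7 edges.
Vertex 1 has neighbors [6], degree = 1.
Handshaking lemma: 2 * 7 = 14.
A tree on 7 vertices has 6 edges. This graph has 7 edges (1 extra). Not a tree.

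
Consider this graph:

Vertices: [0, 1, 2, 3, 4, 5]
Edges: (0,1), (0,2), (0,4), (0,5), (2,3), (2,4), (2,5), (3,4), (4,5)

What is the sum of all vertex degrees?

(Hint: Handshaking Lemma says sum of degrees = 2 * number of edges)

Count edges: 9 edges.
By Handshaking Lemma: sum of degrees = 2 * 9 = 18.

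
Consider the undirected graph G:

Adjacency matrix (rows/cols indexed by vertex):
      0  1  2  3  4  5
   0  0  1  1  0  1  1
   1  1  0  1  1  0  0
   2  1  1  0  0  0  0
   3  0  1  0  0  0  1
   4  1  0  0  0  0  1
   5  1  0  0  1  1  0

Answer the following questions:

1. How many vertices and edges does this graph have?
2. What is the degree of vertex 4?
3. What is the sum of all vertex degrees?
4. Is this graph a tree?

Count: 6 vertices, 8 edges.
Vertex 4 has neighbors [0, 5], degree = 2.
Handshaking lemma: 2 * 8 = 16.
A tree on 6 vertices has 5 edges. This graph has 8 edges (3 extra). Not a tree.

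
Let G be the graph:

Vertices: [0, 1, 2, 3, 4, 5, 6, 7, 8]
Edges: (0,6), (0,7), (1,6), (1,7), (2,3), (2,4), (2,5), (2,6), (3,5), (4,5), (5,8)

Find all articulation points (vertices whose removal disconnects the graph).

An articulation point is a vertex whose removal disconnects the graph.
Articulation points: [2, 5, 6]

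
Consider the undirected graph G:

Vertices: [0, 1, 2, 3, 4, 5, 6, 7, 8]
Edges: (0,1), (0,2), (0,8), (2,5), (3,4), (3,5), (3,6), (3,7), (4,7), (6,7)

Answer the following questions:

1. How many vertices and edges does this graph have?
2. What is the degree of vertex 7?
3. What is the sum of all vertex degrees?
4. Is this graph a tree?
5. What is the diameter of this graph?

Count: 9 vertices, 10 edges.
Vertex 7 has neighbors [3, 4, 6], degree = 3.
Handshaking lemma: 2 * 10 = 20.
A tree on 9 vertices has 8 edges. This graph has 10 edges (2 extra). Not a tree.
Diameter (longest shortest path) = 5.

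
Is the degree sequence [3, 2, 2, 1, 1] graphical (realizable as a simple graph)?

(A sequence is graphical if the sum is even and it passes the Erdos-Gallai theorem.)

Sum of degrees = 9. Sum is odd, so the sequence is NOT graphical.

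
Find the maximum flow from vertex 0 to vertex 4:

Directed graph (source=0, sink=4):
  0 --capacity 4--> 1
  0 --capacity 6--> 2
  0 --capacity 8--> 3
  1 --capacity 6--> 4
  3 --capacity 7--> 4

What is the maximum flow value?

Computing max flow:
  Flow on (0->1): 4/4
  Flow on (0->3): 7/8
  Flow on (1->4): 4/6
  Flow on (3->4): 7/7
Maximum flow = 11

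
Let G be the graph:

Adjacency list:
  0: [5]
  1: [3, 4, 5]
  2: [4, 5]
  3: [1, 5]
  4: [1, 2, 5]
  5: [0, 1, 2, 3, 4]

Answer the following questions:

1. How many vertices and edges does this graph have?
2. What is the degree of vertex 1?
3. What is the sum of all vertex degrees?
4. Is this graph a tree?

Count: 6 vertices, 8 edges.
Vertex 1 has neighbors [3, 4, 5], degree = 3.
Handshaking lemma: 2 * 8 = 16.
A tree on 6 vertices has 5 edges. This graph has 8 edges (3 extra). Not a tree.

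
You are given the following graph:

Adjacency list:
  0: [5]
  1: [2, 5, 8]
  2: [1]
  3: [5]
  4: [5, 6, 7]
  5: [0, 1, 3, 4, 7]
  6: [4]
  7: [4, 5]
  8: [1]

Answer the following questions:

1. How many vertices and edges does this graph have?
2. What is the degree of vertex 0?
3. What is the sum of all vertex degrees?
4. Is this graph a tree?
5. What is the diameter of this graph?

Count: 9 vertices, 9 edges.
Vertex 0 has neighbors [5], degree = 1.
Handshaking lemma: 2 * 9 = 18.
A tree on 9 vertices has 8 edges. This graph has 9 edges (1 extra). Not a tree.
Diameter (longest shortest path) = 4.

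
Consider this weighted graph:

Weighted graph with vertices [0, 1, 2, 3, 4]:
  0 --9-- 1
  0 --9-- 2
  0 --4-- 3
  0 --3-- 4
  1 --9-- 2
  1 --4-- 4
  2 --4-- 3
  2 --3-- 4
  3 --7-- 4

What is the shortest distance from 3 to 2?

Using Dijkstra's algorithm from vertex 3:
Shortest path: 3 -> 2
Total weight: 4 = 4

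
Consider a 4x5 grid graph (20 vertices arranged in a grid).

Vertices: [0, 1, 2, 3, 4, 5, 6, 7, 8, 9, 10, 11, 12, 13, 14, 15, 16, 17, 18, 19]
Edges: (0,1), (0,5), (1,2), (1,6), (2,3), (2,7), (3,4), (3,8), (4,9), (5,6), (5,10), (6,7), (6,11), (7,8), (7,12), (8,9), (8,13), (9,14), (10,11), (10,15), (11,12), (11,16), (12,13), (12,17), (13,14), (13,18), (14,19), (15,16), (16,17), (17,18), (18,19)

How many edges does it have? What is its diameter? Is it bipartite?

A 4x5 grid has 15 vertical edges and 16 horizontal edges.
Total edges = 15 + 16 = 31.
Diameter = (4-1) + (5-1) = 7 (corner to opposite corner).
Grid graphs are bipartite (checkerboard coloring).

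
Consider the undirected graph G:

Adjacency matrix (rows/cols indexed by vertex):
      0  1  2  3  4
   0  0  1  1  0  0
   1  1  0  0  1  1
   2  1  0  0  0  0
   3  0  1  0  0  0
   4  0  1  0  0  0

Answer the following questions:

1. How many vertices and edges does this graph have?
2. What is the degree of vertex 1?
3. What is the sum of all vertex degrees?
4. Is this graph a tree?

Count: 5 vertices, 4 edges.
Vertex 1 has neighbors [0, 3, 4], degree = 3.
Handshaking lemma: 2 * 4 = 8.
A graph is a tree iff it is connected and has exactly n-1 edges. This graph is connected (all 5 vertices in one component) and has 5-1 = 4 edges. It is a tree.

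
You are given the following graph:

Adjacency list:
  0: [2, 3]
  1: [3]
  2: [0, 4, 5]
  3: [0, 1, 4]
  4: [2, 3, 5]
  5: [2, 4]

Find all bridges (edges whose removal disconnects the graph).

A bridge is an edge whose removal increases the number of connected components.
Bridges found: (1,3)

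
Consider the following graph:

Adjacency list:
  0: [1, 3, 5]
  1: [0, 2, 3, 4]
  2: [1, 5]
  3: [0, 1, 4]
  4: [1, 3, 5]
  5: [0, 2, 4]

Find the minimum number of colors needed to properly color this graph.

The graph has a maximum clique of size 3 (lower bound on chromatic number).
A valid 3-coloring: {0: 1, 1: 0, 2: 1, 3: 2, 4: 1, 5: 0}.
Chromatic number = 3.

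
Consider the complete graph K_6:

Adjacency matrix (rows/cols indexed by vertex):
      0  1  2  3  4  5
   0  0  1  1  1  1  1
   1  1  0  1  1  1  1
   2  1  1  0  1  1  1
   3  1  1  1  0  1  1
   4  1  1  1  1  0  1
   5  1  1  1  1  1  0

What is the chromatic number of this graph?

In K_6, every vertex is adjacent to every other vertex.
Each vertex needs a unique color.
Chromatic number = 6.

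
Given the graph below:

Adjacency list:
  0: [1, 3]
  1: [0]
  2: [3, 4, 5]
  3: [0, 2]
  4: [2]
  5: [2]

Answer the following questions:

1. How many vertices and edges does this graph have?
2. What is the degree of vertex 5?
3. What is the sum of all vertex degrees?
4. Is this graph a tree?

Count: 6 vertices, 5 edges.
Vertex 5 has neighbors [2], degree = 1.
Handshaking lemma: 2 * 5 = 10.
A graph is a tree iff it is connected and has exactly n-1 edges. This graph is connected (all 6 vertices in one component) and has 6-1 = 5 edges. It is a tree.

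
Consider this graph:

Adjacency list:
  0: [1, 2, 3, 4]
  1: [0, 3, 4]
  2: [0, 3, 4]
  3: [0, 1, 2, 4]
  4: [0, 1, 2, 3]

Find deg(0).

Vertex 0 has neighbors [1, 2, 3, 4], so deg(0) = 4.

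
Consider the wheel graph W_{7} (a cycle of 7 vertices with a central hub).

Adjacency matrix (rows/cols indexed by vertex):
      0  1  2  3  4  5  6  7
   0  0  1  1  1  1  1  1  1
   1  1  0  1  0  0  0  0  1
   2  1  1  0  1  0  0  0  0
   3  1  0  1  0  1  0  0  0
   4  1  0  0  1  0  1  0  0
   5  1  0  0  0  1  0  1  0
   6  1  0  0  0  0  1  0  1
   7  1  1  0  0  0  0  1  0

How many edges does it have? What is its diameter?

Wheel graph W_{7}: 7 cycle edges + 7 spoke edges = 14 edges.
The hub is distance 1 from all cycle vertices. Max distance between cycle vertices through hub is 2.
Diameter = 2.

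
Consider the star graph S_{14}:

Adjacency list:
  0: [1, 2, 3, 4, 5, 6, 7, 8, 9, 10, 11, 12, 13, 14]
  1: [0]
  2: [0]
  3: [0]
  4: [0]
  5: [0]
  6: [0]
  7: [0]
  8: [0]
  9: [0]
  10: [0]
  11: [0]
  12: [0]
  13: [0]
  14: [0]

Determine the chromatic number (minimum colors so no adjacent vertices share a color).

S_{14} has one hub adjacent to 14 leaves; leaves are pairwise non-adjacent.
Color the hub 0 and every leaf 1.
Chromatic number = 2.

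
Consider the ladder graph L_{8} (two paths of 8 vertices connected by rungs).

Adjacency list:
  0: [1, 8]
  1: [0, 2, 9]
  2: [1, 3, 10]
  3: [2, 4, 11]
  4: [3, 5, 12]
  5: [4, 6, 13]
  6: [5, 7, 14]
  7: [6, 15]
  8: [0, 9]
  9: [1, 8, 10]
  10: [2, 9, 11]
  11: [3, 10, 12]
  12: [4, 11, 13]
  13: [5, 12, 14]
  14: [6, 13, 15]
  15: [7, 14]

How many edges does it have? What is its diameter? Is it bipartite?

Ladder graph L_{8}: 8 rungs + 2 * (8-1) path edges = 8 + 14 = 22 edges.
Diameter = 8.
Ladder graphs are bipartite (alternating coloring along each path).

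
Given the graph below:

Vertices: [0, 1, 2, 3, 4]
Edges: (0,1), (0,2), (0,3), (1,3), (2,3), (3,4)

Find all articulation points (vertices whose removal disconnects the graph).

An articulation point is a vertex whose removal disconnects the graph.
Articulation points: [3]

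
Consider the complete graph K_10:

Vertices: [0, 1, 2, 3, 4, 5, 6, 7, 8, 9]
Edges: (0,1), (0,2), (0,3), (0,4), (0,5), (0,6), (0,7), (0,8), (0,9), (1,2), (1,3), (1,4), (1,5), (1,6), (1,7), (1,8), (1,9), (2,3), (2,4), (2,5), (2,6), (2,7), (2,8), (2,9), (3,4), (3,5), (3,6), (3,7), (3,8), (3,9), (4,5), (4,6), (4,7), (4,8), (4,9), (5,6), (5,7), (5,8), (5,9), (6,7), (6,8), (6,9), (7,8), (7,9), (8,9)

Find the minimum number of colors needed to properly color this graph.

In K_10, every vertex is adjacent to every other vertex.
Each vertex needs a unique color.
Chromatic number = 10.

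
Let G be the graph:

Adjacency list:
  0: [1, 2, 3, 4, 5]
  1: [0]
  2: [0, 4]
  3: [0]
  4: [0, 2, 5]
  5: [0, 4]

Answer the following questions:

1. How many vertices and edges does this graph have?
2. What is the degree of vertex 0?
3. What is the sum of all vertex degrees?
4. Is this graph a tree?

Count: 6 vertices, 7 edges.
Vertex 0 has neighbors [1, 2, 3, 4, 5], degree = 5.
Handshaking lemma: 2 * 7 = 14.
A tree on 6 vertices has 5 edges. This graph has 7 edges (2 extra). Not a tree.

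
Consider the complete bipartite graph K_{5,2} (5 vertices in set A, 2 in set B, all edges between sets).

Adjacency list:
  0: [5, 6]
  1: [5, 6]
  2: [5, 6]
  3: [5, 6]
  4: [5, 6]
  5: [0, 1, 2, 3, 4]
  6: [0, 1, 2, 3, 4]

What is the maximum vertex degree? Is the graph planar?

Set-A vertices have degree 2; set-B vertices have degree 5. Maximum degree = max(5,2) = 5.
min(5,2) <= 2, so K_{5,2} avoids a K_{3,3} subdivision and is planar.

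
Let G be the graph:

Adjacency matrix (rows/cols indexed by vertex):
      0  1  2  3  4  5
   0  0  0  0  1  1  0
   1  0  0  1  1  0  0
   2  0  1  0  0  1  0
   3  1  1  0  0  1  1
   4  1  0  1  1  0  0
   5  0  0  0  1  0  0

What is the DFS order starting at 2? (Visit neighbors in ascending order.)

DFS from vertex 2 (neighbors processed in ascending order):
Visit order: 2, 1, 3, 0, 4, 5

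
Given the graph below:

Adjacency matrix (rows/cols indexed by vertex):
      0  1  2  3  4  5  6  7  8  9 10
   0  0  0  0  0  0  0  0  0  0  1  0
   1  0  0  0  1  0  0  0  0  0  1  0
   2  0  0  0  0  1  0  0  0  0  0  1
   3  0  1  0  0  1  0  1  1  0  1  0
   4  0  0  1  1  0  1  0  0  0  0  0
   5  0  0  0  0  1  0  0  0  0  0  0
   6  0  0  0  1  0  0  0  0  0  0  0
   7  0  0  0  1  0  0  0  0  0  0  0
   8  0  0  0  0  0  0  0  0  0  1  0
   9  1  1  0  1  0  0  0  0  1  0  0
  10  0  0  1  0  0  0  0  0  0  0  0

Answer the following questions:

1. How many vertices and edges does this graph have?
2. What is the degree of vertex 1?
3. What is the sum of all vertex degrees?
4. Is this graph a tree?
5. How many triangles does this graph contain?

Count: 11 vertices, 11 edges.
Vertex 1 has neighbors [3, 9], degree = 2.
Handshaking lemma: 2 * 11 = 22.
A tree on 11 vertices has 10 edges. This graph has 11 edges (1 extra). Not a tree.
Number of triangles = 1.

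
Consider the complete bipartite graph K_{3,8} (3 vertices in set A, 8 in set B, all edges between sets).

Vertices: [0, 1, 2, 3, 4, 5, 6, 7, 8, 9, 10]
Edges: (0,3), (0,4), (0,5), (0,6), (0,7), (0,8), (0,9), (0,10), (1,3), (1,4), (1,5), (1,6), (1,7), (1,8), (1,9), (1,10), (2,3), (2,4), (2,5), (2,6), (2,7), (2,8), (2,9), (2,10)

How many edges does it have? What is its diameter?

K_{3,8} has 3 * 8 = 24 edges.
Any vertex reaches any opposite-side vertex in 1 step; same-side vertices reach in 2 steps via any opposite-side vertex.
Diameter = 2.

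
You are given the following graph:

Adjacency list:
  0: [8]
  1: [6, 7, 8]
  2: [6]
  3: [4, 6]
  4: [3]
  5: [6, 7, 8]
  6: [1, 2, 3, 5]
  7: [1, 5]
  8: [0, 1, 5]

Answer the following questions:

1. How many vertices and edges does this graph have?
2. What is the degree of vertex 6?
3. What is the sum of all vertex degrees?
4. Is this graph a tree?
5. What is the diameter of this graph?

Count: 9 vertices, 10 edges.
Vertex 6 has neighbors [1, 2, 3, 5], degree = 4.
Handshaking lemma: 2 * 10 = 20.
A tree on 9 vertices has 8 edges. This graph has 10 edges (2 extra). Not a tree.
Diameter (longest shortest path) = 5.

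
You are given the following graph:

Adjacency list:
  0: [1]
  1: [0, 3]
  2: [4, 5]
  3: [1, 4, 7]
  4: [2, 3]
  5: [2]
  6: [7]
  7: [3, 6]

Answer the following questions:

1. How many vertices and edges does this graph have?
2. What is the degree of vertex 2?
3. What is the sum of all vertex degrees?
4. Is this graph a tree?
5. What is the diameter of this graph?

Count: 8 vertices, 7 edges.
Vertex 2 has neighbors [4, 5], degree = 2.
Handshaking lemma: 2 * 7 = 14.
A graph is a tree iff it is connected and has exactly n-1 edges. This graph is connected (all 8 vertices in one component) and has 8-1 = 7 edges. It is a tree.
Diameter (longest shortest path) = 5.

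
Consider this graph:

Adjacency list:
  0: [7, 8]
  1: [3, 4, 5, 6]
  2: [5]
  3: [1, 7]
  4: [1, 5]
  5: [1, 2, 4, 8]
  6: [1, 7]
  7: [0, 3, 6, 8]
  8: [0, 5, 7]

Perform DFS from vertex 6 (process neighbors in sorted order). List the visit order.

DFS from vertex 6 (neighbors processed in ascending order):
Visit order: 6, 1, 3, 7, 0, 8, 5, 2, 4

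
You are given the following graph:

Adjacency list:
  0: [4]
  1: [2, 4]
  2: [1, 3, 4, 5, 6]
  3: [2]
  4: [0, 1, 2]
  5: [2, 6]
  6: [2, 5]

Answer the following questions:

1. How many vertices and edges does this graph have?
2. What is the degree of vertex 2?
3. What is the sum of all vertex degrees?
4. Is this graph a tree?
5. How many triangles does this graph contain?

Count: 7 vertices, 8 edges.
Vertex 2 has neighbors [1, 3, 4, 5, 6], degree = 5.
Handshaking lemma: 2 * 8 = 16.
A tree on 7 vertices has 6 edges. This graph has 8 edges (2 extra). Not a tree.
Number of triangles = 2.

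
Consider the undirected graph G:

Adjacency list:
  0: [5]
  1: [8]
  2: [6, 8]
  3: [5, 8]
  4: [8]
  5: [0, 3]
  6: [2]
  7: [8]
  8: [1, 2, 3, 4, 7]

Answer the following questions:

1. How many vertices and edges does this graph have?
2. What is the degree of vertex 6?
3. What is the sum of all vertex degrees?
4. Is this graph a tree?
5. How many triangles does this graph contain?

Count: 9 vertices, 8 edges.
Vertex 6 has neighbors [2], degree = 1.
Handshaking lemma: 2 * 8 = 16.
A graph is a tree iff it is connected and has exactly n-1 edges. This graph is connected (all 9 vertices in one component) and has 9-1 = 8 edges. It is a tree.
Number of triangles = 0.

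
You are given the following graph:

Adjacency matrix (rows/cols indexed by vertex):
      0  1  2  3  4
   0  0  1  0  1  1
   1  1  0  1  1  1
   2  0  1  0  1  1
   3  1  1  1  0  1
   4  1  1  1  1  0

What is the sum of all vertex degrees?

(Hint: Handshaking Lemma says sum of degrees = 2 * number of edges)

Count edges: 9 edges.
By Handshaking Lemma: sum of degrees = 2 * 9 = 18.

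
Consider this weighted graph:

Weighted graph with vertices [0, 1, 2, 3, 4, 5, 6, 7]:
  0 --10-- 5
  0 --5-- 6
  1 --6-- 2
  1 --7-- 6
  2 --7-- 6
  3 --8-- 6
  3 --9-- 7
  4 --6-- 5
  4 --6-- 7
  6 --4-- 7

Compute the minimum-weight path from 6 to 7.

Using Dijkstra's algorithm from vertex 6:
Shortest path: 6 -> 7
Total weight: 4 = 4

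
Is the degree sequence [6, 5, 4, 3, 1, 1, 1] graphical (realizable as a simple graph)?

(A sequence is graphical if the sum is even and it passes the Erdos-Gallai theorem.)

Sum of degrees = 21. Sum is odd, so the sequence is NOT graphical.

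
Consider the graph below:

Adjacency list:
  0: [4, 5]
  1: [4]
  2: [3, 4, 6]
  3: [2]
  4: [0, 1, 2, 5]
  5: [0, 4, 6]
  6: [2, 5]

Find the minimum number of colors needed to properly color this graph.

The graph has a maximum clique of size 3 (lower bound on chromatic number).
A valid 3-coloring: {0: 2, 1: 1, 2: 1, 3: 0, 4: 0, 5: 1, 6: 0}.
Chromatic number = 3.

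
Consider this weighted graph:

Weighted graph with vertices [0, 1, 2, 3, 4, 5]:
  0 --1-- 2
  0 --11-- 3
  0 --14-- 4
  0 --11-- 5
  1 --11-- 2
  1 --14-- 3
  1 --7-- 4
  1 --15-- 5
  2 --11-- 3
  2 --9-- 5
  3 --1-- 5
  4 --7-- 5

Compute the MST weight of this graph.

Applying Kruskal's algorithm (sort edges by weight, add if no cycle):
  Add (0,2) w=1
  Add (3,5) w=1
  Add (1,4) w=7
  Add (4,5) w=7
  Add (2,5) w=9
  Skip (0,3) w=11 (creates cycle)
  Skip (0,5) w=11 (creates cycle)
  Skip (1,2) w=11 (creates cycle)
  Skip (2,3) w=11 (creates cycle)
  Skip (0,4) w=14 (creates cycle)
  Skip (1,3) w=14 (creates cycle)
  Skip (1,5) w=15 (creates cycle)
MST weight = 25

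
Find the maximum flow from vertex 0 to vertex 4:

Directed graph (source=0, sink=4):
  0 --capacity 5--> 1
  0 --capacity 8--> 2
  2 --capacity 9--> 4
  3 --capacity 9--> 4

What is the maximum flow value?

Computing max flow:
  Flow on (0->2): 8/8
  Flow on (2->4): 8/9
Maximum flow = 8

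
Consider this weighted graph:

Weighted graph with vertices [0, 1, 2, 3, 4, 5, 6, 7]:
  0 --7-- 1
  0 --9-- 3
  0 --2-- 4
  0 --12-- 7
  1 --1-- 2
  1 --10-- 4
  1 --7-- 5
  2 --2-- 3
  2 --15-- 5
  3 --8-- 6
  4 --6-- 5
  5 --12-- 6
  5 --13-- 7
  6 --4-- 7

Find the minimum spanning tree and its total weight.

Applying Kruskal's algorithm (sort edges by weight, add if no cycle):
  Add (1,2) w=1
  Add (0,4) w=2
  Add (2,3) w=2
  Add (6,7) w=4
  Add (4,5) w=6
  Add (0,1) w=7
  Skip (1,5) w=7 (creates cycle)
  Add (3,6) w=8
  Skip (0,3) w=9 (creates cycle)
  Skip (1,4) w=10 (creates cycle)
  Skip (0,7) w=12 (creates cycle)
  Skip (5,6) w=12 (creates cycle)
  Skip (5,7) w=13 (creates cycle)
  Skip (2,5) w=15 (creates cycle)
MST weight = 30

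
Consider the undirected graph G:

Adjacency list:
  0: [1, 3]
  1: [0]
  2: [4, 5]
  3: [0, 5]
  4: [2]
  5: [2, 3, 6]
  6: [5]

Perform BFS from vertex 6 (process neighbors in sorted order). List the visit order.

BFS from vertex 6 (neighbors processed in ascending order):
Visit order: 6, 5, 2, 3, 4, 0, 1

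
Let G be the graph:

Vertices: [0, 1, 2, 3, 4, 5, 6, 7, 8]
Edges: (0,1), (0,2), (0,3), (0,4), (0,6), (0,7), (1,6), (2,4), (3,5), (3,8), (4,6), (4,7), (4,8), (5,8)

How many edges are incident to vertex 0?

Vertex 0 has neighbors [1, 2, 3, 4, 6, 7], so deg(0) = 6.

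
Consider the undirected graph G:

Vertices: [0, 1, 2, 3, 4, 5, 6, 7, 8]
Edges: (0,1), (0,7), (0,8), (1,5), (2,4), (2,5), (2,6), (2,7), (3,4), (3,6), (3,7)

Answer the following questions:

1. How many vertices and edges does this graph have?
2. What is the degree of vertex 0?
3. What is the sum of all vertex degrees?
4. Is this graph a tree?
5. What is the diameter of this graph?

Count: 9 vertices, 11 edges.
Vertex 0 has neighbors [1, 7, 8], degree = 3.
Handshaking lemma: 2 * 11 = 22.
A tree on 9 vertices has 8 edges. This graph has 11 edges (3 extra). Not a tree.
Diameter (longest shortest path) = 4.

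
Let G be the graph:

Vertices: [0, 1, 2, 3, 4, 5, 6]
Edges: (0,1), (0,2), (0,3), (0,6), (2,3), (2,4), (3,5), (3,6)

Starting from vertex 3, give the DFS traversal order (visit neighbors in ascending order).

DFS from vertex 3 (neighbors processed in ascending order):
Visit order: 3, 0, 1, 2, 4, 6, 5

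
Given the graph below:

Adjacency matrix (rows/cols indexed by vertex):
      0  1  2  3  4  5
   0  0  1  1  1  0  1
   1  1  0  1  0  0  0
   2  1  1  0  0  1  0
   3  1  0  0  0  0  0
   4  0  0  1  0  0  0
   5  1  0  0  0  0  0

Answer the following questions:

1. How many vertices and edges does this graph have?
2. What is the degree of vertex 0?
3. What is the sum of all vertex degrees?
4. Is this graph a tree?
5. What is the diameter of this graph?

Count: 6 vertices, 6 edges.
Vertex 0 has neighbors [1, 2, 3, 5], degree = 4.
Handshaking lemma: 2 * 6 = 12.
A tree on 6 vertices has 5 edges. This graph has 6 edges (1 extra). Not a tree.
Diameter (longest shortest path) = 3.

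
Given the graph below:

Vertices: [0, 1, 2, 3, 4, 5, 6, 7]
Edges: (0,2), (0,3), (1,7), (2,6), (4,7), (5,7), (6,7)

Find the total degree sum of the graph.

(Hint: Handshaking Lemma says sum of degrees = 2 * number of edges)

Count edges: 7 edges.
By Handshaking Lemma: sum of degrees = 2 * 7 = 14.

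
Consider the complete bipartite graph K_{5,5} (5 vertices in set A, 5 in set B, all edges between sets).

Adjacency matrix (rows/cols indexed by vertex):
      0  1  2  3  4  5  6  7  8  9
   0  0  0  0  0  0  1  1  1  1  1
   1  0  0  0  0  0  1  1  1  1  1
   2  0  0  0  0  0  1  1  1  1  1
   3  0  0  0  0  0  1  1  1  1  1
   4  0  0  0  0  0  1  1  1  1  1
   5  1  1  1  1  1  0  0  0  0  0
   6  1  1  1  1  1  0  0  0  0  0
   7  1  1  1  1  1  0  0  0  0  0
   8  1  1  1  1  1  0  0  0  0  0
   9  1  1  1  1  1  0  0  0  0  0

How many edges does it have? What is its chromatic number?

K_{5,5} has 5 * 5 = 25 edges.
Bipartite graphs have chromatic number 2 (color each partition differently).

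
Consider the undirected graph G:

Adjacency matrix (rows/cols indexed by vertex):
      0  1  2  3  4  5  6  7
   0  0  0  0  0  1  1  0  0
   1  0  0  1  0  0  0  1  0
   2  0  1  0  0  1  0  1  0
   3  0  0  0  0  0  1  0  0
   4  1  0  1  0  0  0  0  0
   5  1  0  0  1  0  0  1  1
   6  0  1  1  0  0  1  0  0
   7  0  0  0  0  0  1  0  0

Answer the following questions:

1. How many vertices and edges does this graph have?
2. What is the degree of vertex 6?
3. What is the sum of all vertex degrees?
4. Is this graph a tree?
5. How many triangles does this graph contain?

Count: 8 vertices, 9 edges.
Vertex 6 has neighbors [1, 2, 5], degree = 3.
Handshaking lemma: 2 * 9 = 18.
A tree on 8 vertices has 7 edges. This graph has 9 edges (2 extra). Not a tree.
Number of triangles = 1.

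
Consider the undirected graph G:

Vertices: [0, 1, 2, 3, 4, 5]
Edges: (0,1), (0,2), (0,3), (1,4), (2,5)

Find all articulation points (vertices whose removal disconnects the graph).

An articulation point is a vertex whose removal disconnects the graph.
Articulation points: [0, 1, 2]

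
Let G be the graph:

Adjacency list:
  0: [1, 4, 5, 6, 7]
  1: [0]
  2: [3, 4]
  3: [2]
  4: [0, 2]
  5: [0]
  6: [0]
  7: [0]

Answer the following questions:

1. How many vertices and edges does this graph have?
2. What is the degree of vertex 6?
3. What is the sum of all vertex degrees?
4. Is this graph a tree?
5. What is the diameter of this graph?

Count: 8 vertices, 7 edges.
Vertex 6 has neighbors [0], degree = 1.
Handshaking lemma: 2 * 7 = 14.
A graph is a tree iff it is connected and has exactly n-1 edges. This graph is connected (all 8 vertices in one component) and has 8-1 = 7 edges. It is a tree.
Diameter (longest shortest path) = 4.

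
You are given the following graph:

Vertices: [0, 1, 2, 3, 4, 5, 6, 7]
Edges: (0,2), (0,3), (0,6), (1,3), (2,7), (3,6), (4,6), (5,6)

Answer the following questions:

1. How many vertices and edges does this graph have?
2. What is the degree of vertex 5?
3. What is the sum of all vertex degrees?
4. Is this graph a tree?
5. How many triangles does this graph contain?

Count: 8 vertices, 8 edges.
Vertex 5 has neighbors [6], degree = 1.
Handshaking lemma: 2 * 8 = 16.
A tree on 8 vertices has 7 edges. This graph has 8 edges (1 extra). Not a tree.
Number of triangles = 1.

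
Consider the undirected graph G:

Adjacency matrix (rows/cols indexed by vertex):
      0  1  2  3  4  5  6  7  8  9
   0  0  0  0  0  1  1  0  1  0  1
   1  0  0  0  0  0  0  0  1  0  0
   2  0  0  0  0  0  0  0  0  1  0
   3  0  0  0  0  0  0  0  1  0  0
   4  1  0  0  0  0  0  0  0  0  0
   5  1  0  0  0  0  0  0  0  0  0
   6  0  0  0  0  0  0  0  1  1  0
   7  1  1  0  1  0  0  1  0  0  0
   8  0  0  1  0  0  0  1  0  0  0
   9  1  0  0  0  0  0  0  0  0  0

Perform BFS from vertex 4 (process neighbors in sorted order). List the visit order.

BFS from vertex 4 (neighbors processed in ascending order):
Visit order: 4, 0, 5, 7, 9, 1, 3, 6, 8, 2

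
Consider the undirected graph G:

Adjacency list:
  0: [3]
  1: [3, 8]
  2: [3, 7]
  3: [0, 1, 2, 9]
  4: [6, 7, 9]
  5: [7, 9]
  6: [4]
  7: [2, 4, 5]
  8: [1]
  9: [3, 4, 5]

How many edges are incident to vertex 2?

Vertex 2 has neighbors [3, 7], so deg(2) = 2.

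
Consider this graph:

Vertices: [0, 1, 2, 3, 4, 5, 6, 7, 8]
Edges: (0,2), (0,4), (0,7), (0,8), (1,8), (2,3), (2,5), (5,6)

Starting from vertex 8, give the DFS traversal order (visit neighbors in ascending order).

DFS from vertex 8 (neighbors processed in ascending order):
Visit order: 8, 0, 2, 3, 5, 6, 4, 7, 1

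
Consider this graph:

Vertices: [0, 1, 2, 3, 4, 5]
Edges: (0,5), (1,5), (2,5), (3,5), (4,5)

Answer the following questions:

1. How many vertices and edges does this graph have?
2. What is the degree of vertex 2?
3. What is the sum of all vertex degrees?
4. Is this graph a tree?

Count: 6 vertices, 5 edges.
Vertex 2 has neighbors [5], degree = 1.
Handshaking lemma: 2 * 5 = 10.
A graph is a tree iff it is connected and has exactly n-1 edges. This graph is connected (all 6 vertices in one component) and has 6-1 = 5 edges. It is a tree.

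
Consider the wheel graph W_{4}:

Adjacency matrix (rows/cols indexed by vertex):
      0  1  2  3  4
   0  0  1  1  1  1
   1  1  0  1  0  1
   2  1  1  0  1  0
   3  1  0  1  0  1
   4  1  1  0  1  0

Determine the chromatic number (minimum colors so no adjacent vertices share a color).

W_{4} = C_{4} plus a hub adjacent to every cycle vertex.
The outer cycle needs 2 colors (even cycle); the hub is adjacent to all of them so needs a fresh color.
Chromatic number = 2 + 1 = 3.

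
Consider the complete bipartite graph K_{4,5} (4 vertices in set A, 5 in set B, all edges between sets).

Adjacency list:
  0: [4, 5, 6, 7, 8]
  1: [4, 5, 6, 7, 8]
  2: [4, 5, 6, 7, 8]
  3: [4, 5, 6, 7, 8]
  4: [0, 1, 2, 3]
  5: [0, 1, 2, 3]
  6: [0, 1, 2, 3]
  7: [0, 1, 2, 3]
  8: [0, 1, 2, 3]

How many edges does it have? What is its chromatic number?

K_{4,5} has 4 * 5 = 20 edges.
Bipartite graphs have chromatic number 2 (color each partition differently).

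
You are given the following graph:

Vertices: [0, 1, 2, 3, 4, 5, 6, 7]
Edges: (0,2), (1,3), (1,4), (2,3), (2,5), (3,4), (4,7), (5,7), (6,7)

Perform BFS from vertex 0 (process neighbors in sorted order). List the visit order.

BFS from vertex 0 (neighbors processed in ascending order):
Visit order: 0, 2, 3, 5, 1, 4, 7, 6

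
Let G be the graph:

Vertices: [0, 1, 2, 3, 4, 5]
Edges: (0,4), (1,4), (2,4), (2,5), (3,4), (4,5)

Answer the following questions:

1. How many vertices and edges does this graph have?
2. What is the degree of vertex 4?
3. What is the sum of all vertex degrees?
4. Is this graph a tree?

Count: 6 vertices, 6 edges.
Vertex 4 has neighbors [0, 1, 2, 3, 5], degree = 5.
Handshaking lemma: 2 * 6 = 12.
A tree on 6 vertices has 5 edges. This graph has 6 edges (1 extra). Not a tree.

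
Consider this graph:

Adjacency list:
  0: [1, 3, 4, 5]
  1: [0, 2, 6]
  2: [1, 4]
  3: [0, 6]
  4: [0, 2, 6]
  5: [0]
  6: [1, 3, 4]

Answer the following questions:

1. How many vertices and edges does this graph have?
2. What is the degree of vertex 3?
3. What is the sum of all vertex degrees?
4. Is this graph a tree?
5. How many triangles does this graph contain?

Count: 7 vertices, 9 edges.
Vertex 3 has neighbors [0, 6], degree = 2.
Handshaking lemma: 2 * 9 = 18.
A tree on 7 vertices has 6 edges. This graph has 9 edges (3 extra). Not a tree.
Number of triangles = 0.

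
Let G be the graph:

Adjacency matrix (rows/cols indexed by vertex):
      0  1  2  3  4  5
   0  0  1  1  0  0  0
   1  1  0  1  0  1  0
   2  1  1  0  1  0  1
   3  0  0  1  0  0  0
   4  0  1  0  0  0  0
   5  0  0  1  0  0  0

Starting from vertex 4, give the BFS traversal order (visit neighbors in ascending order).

BFS from vertex 4 (neighbors processed in ascending order):
Visit order: 4, 1, 0, 2, 3, 5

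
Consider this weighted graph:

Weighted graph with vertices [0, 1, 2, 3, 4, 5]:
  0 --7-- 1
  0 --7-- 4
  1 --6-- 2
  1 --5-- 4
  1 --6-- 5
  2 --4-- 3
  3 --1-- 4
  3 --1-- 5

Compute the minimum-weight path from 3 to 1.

Using Dijkstra's algorithm from vertex 3:
Shortest path: 3 -> 4 -> 1
Total weight: 1 + 5 = 6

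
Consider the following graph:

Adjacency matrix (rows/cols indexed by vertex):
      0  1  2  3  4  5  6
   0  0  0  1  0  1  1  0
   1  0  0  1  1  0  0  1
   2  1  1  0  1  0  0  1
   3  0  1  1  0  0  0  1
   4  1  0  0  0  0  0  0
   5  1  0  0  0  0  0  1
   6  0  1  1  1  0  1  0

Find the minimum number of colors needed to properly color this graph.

The graph has a maximum clique of size 4 (lower bound on chromatic number).
A valid 4-coloring: {0: 1, 1: 2, 2: 0, 3: 3, 4: 0, 5: 0, 6: 1}.
Chromatic number = 4.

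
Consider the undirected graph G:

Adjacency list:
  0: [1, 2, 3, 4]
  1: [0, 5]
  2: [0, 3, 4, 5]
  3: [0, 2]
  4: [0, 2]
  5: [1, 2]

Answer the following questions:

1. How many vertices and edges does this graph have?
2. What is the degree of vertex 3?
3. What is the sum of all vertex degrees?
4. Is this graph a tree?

Count: 6 vertices, 8 edges.
Vertex 3 has neighbors [0, 2], degree = 2.
Handshaking lemma: 2 * 8 = 16.
A tree on 6 vertices has 5 edges. This graph has 8 edges (3 extra). Not a tree.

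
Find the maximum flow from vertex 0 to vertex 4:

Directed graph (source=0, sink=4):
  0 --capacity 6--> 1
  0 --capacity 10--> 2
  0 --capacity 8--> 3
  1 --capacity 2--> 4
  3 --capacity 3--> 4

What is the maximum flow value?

Computing max flow:
  Flow on (0->1): 2/6
  Flow on (0->3): 3/8
  Flow on (1->4): 2/2
  Flow on (3->4): 3/3
Maximum flow = 5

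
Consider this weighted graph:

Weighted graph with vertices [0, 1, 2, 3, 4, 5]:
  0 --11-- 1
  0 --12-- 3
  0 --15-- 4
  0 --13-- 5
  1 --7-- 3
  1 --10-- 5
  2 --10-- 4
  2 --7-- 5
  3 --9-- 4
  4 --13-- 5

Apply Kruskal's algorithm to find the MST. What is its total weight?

Applying Kruskal's algorithm (sort edges by weight, add if no cycle):
  Add (1,3) w=7
  Add (2,5) w=7
  Add (3,4) w=9
  Add (1,5) w=10
  Skip (2,4) w=10 (creates cycle)
  Add (0,1) w=11
  Skip (0,3) w=12 (creates cycle)
  Skip (0,5) w=13 (creates cycle)
  Skip (4,5) w=13 (creates cycle)
  Skip (0,4) w=15 (creates cycle)
MST weight = 44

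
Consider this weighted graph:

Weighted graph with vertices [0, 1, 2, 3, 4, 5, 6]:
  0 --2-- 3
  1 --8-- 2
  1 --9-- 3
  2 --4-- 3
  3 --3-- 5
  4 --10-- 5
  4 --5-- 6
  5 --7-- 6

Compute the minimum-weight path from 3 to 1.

Using Dijkstra's algorithm from vertex 3:
Shortest path: 3 -> 1
Total weight: 9 = 9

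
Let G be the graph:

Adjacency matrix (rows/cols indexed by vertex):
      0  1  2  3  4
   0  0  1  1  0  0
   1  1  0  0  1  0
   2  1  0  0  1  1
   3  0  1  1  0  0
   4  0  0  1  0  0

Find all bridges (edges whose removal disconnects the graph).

A bridge is an edge whose removal increases the number of connected components.
Bridges found: (2,4)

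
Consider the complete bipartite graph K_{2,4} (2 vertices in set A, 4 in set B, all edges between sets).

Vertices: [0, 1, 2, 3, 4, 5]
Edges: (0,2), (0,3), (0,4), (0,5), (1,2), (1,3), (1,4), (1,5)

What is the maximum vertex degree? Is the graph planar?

Set-A vertices have degree 4; set-B vertices have degree 2. Maximum degree = max(2,4) = 4.
min(2,4) <= 2, so K_{2,4} avoids a K_{3,3} subdivision and is planar.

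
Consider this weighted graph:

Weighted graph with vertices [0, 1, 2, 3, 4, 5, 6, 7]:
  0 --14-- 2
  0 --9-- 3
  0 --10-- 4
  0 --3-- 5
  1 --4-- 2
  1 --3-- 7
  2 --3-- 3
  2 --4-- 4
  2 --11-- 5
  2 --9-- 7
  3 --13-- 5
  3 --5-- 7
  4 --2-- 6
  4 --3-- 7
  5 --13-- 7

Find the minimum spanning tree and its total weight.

Applying Kruskal's algorithm (sort edges by weight, add if no cycle):
  Add (4,6) w=2
  Add (0,5) w=3
  Add (1,7) w=3
  Add (2,3) w=3
  Add (4,7) w=3
  Add (1,2) w=4
  Skip (2,4) w=4 (creates cycle)
  Skip (3,7) w=5 (creates cycle)
  Add (0,3) w=9
  Skip (2,7) w=9 (creates cycle)
  Skip (0,4) w=10 (creates cycle)
  Skip (2,5) w=11 (creates cycle)
  Skip (3,5) w=13 (creates cycle)
  Skip (5,7) w=13 (creates cycle)
  Skip (0,2) w=14 (creates cycle)
MST weight = 27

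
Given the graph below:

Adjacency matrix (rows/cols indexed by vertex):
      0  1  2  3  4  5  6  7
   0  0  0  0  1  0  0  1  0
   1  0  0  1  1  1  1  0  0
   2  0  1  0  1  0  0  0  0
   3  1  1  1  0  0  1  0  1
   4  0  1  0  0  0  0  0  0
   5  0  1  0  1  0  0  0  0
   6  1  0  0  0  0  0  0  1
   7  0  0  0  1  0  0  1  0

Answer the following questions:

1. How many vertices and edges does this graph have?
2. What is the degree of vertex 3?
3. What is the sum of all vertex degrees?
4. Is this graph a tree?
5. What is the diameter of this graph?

Count: 8 vertices, 10 edges.
Vertex 3 has neighbors [0, 1, 2, 5, 7], degree = 5.
Handshaking lemma: 2 * 10 = 20.
A tree on 8 vertices has 7 edges. This graph has 10 edges (3 extra). Not a tree.
Diameter (longest shortest path) = 4.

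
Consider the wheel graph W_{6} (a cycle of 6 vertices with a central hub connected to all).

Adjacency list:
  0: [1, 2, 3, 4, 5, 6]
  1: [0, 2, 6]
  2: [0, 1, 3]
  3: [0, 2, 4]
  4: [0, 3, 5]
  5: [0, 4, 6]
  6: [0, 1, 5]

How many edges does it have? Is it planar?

Wheel graph W_{6}: 6 cycle edges + 6 spoke edges = 12 edges.
Total vertices: 7.
The graph is planar.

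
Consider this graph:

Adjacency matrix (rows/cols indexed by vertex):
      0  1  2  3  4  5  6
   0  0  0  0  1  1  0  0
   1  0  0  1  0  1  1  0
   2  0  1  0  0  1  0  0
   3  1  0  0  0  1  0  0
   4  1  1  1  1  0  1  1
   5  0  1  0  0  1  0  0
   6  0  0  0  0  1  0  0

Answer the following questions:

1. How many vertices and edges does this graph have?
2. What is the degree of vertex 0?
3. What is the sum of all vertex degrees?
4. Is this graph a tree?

Count: 7 vertices, 9 edges.
Vertex 0 has neighbors [3, 4], degree = 2.
Handshaking lemma: 2 * 9 = 18.
A tree on 7 vertices has 6 edges. This graph has 9 edges (3 extra). Not a tree.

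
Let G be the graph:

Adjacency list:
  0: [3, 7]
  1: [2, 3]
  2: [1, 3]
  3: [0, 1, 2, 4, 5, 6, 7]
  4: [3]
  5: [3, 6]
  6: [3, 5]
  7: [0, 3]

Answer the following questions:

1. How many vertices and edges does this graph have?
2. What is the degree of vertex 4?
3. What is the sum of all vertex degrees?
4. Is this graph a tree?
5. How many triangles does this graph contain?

Count: 8 vertices, 10 edges.
Vertex 4 has neighbors [3], degree = 1.
Handshaking lemma: 2 * 10 = 20.
A tree on 8 vertices has 7 edges. This graph has 10 edges (3 extra). Not a tree.
Number of triangles = 3.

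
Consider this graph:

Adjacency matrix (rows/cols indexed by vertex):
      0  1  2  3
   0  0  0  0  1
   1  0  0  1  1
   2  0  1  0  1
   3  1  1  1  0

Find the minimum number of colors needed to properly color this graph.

The graph has a maximum clique of size 3 (lower bound on chromatic number).
A valid 3-coloring: {0: 1, 1: 1, 2: 2, 3: 0}.
Chromatic number = 3.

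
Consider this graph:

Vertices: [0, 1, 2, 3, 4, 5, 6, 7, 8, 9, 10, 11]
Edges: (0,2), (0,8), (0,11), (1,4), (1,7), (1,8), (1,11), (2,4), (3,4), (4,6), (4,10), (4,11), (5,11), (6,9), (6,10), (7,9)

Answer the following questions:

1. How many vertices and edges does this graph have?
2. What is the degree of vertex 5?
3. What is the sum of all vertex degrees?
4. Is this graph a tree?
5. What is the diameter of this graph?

Count: 12 vertices, 16 edges.
Vertex 5 has neighbors [11], degree = 1.
Handshaking lemma: 2 * 16 = 32.
A tree on 12 vertices has 11 edges. This graph has 16 edges (5 extra). Not a tree.
Diameter (longest shortest path) = 4.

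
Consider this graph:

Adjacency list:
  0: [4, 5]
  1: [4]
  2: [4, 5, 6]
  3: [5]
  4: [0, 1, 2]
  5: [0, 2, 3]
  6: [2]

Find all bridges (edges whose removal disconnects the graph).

A bridge is an edge whose removal increases the number of connected components.
Bridges found: (1,4), (2,6), (3,5)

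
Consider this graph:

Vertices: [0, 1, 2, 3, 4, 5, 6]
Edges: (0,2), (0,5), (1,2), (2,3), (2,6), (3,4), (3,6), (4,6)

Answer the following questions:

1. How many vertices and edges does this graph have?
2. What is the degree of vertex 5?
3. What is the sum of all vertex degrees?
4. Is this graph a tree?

Count: 7 vertices, 8 edges.
Vertex 5 has neighbors [0], degree = 1.
Handshaking lemma: 2 * 8 = 16.
A tree on 7 vertices has 6 edges. This graph has 8 edges (2 extra). Not a tree.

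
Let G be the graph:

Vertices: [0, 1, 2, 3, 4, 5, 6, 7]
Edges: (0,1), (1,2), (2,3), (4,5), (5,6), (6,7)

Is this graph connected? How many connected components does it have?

Checking connectivity: the graph has 2 connected component(s).
Components: [[0, 1, 2, 3], [4, 5, 6, 7]]. The graph is NOT connected.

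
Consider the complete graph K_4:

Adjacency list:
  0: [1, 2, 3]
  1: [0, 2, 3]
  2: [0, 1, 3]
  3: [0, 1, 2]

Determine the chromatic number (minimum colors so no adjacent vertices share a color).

In K_4, every vertex is adjacent to every other vertex.
Each vertex needs a unique color.
Chromatic number = 4.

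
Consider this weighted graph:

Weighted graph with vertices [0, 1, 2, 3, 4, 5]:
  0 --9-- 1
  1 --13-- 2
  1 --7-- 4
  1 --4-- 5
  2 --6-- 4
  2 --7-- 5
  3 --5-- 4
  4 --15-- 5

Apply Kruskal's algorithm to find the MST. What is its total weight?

Applying Kruskal's algorithm (sort edges by weight, add if no cycle):
  Add (1,5) w=4
  Add (3,4) w=5
  Add (2,4) w=6
  Add (1,4) w=7
  Skip (2,5) w=7 (creates cycle)
  Add (0,1) w=9
  Skip (1,2) w=13 (creates cycle)
  Skip (4,5) w=15 (creates cycle)
MST weight = 31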